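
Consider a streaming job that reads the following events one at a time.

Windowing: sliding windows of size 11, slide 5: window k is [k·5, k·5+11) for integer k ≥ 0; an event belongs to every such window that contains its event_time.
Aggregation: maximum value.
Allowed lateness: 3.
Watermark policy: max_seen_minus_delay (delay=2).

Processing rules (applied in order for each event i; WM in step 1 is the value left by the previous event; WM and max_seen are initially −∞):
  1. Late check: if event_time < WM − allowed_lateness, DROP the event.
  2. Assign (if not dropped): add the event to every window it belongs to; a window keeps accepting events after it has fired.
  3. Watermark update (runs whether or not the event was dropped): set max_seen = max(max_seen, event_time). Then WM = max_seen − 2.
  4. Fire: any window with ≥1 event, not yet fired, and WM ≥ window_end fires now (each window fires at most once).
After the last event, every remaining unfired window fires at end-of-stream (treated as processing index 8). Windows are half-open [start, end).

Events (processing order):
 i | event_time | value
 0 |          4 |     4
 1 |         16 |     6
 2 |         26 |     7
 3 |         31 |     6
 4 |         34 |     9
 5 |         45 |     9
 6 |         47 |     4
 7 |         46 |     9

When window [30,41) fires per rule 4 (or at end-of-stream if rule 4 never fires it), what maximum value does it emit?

9

i=0 t=4 v=4: → [0,11); WM=2
i=1 t=16 v=6: → [15,26),[10,21); WM=14; [0,11) fires=4
i=2 t=26 v=7: → [25,36),[20,31); WM=24; [10,21) fires=6
i=3 t=31 v=6: → [30,41),[25,36); WM=29; [15,26) fires=6
i=4 t=34 v=9: → [30,41),[25,36); WM=32; [20,31) fires=7
i=5 t=45 v=9: → [45,56),[40,51),[35,46); WM=43; [25,36) fires=9 [30,41) fires=9
i=6 t=47 v=4: → [45,56),[40,51); WM=45
i=7 t=46 v=9: → [45,56),[40,51); WM=45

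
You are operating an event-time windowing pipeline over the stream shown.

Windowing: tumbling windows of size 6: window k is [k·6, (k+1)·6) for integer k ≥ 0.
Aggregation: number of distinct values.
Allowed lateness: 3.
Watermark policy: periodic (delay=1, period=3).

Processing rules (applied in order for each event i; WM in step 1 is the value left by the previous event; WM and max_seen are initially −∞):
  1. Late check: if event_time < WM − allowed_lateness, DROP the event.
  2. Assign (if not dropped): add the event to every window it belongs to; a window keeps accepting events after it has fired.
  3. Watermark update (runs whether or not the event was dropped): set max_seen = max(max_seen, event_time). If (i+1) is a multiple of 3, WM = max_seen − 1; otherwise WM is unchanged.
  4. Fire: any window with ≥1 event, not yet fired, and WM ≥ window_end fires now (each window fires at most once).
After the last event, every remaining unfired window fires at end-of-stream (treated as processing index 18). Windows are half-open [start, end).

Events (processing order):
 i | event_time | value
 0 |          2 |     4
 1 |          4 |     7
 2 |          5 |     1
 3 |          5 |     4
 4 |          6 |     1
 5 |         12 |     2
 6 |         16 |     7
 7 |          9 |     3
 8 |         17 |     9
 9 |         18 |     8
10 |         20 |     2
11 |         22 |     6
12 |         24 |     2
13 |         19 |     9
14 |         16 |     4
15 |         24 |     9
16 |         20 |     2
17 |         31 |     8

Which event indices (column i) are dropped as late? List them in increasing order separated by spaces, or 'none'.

14

i=0 t=2 v=4: → [0,6); WM=−∞
i=1 t=4 v=7: → [0,6); WM=−∞
i=2 t=5 v=1: → [0,6); WM=4
i=3 t=5 v=4: → [0,6); WM=4
i=4 t=6 v=1: → [6,12); WM=4
i=5 t=12 v=2: → [12,18); WM=11; [0,6) fires=3
i=6 t=16 v=7: → [12,18); WM=11
i=7 t=9 v=3: → [6,12); WM=11
i=8 t=17 v=9: → [12,18); WM=16; [6,12) fires=2
i=9 t=18 v=8: → [18,24); WM=16
i=10 t=20 v=2: → [18,24); WM=16
i=11 t=22 v=6: → [18,24); WM=21; [12,18) fires=3
i=12 t=24 v=2: → [24,30); WM=21
i=13 t=19 v=9: → [18,24); WM=21
i=14 t=16 v=4: DROP (t<21-3); WM=23
i=15 t=24 v=9: → [24,30); WM=23
i=16 t=20 v=2: → [18,24); WM=23
i=17 t=31 v=8: → [30,36); WM=30; [18,24) fires=4 [24,30) fires=2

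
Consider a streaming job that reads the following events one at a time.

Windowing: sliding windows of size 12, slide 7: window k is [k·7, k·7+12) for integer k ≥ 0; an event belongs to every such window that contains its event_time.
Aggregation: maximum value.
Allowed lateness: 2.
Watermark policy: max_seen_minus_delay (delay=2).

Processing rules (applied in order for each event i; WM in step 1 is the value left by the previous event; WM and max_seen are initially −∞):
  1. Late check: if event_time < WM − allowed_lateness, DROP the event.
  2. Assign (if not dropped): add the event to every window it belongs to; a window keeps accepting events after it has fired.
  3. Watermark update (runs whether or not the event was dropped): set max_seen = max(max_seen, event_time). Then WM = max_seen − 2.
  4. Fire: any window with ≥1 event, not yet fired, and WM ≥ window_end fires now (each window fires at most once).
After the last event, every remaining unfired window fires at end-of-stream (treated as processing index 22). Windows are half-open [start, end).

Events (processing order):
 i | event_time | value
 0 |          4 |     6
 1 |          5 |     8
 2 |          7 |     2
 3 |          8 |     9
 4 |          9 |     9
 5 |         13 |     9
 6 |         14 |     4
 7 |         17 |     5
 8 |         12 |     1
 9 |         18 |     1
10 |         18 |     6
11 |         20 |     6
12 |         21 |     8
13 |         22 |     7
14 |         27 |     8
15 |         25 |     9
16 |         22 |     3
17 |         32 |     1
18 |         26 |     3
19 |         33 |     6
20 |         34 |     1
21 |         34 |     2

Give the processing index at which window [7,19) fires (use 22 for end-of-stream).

12

i=0 t=4 v=6: → [0,12); WM=2
i=1 t=5 v=8: → [0,12); WM=3
i=2 t=7 v=2: → [7,19),[0,12); WM=5
i=3 t=8 v=9: → [7,19),[0,12); WM=6
i=4 t=9 v=9: → [7,19),[0,12); WM=7
i=5 t=13 v=9: → [7,19); WM=11
i=6 t=14 v=4: → [14,26),[7,19); WM=12; [0,12) fires=9
i=7 t=17 v=5: → [14,26),[7,19); WM=15
i=8 t=12 v=1: DROP (t<15-2); WM=15
i=9 t=18 v=1: → [14,26),[7,19); WM=16
i=10 t=18 v=6: → [14,26),[7,19); WM=16
i=11 t=20 v=6: → [14,26); WM=18
i=12 t=21 v=8: → [21,33),[14,26); WM=19; [7,19) fires=9
i=13 t=22 v=7: → [21,33),[14,26); WM=20
i=14 t=27 v=8: → [21,33); WM=25
i=15 t=25 v=9: → [21,33),[14,26); WM=25
i=16 t=22 v=3: DROP (t<25-2); WM=25
i=17 t=32 v=1: → [28,40),[21,33); WM=30; [14,26) fires=9
i=18 t=26 v=3: DROP (t<30-2); WM=30
i=19 t=33 v=6: → [28,40); WM=31
i=20 t=34 v=1: → [28,40); WM=32
i=21 t=34 v=2: → [28,40); WM=32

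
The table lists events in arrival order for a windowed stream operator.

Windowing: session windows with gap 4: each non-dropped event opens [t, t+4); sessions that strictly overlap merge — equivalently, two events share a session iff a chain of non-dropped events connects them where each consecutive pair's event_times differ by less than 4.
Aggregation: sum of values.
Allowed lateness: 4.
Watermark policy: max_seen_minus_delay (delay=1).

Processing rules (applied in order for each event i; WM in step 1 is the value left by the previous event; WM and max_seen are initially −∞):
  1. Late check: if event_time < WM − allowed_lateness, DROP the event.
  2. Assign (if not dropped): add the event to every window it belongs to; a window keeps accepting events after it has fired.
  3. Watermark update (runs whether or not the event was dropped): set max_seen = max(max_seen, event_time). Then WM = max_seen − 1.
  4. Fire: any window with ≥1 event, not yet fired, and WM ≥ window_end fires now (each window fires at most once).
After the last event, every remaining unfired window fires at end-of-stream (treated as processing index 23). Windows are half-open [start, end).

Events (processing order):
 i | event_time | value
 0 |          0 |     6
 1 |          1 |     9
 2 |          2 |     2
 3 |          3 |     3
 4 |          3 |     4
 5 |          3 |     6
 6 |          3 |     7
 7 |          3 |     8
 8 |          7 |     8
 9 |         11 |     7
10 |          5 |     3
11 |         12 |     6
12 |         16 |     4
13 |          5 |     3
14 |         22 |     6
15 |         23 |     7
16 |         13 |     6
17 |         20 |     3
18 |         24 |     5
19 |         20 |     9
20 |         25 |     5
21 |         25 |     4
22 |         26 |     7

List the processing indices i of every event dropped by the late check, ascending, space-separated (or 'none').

10 13 16

i=0 t=0 v=6: → [0,4); WM=-1
i=1 t=1 v=9: → [0,5); WM=0
i=2 t=2 v=2: → [0,6); WM=1
i=3 t=3 v=3: → [0,7); WM=2
i=4 t=3 v=4: → [0,7); WM=2
i=5 t=3 v=6: → [0,7); WM=2
i=6 t=3 v=7: → [0,7); WM=2
i=7 t=3 v=8: → [0,7); WM=2
i=8 t=7 v=8: → [7,11); WM=6
i=9 t=11 v=7: → [11,15); WM=10
i=10 t=5 v=3: DROP (t<10-4); WM=10
i=11 t=12 v=6: → [11,16); WM=11
i=12 t=16 v=4: → [16,20); WM=15
i=13 t=5 v=3: DROP (t<15-4); WM=15
i=14 t=22 v=6: → [22,26); WM=21
i=15 t=23 v=7: → [22,27); WM=22
i=16 t=13 v=6: DROP (t<22-4); WM=22
i=17 t=20 v=3: → [20,27); WM=22
i=18 t=24 v=5: → [20,28); WM=23
i=19 t=20 v=9: → [20,28); WM=23
i=20 t=25 v=5: → [20,29); WM=24
i=21 t=25 v=4: → [20,29); WM=24
i=22 t=26 v=7: → [20,30); WM=25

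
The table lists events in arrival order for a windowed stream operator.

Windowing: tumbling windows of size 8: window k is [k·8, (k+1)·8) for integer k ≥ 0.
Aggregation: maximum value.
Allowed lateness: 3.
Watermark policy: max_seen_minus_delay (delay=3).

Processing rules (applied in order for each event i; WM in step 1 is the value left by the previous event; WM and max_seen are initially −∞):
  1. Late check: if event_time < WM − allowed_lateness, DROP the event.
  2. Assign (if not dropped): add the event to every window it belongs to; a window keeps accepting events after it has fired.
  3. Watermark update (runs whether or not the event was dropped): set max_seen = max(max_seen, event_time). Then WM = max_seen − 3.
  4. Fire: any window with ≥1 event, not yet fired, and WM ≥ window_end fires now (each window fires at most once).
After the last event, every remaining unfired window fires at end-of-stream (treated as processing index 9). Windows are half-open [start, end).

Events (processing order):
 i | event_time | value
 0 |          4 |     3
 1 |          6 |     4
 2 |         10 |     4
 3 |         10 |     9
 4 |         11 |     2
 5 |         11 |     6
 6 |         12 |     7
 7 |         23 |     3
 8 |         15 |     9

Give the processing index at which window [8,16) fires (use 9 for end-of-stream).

7

i=0 t=4 v=3: → [0,8); WM=1
i=1 t=6 v=4: → [0,8); WM=3
i=2 t=10 v=4: → [8,16); WM=7
i=3 t=10 v=9: → [8,16); WM=7
i=4 t=11 v=2: → [8,16); WM=8; [0,8) fires=4
i=5 t=11 v=6: → [8,16); WM=8
i=6 t=12 v=7: → [8,16); WM=9
i=7 t=23 v=3: → [16,24); WM=20; [8,16) fires=9
i=8 t=15 v=9: DROP (t<20-3); WM=20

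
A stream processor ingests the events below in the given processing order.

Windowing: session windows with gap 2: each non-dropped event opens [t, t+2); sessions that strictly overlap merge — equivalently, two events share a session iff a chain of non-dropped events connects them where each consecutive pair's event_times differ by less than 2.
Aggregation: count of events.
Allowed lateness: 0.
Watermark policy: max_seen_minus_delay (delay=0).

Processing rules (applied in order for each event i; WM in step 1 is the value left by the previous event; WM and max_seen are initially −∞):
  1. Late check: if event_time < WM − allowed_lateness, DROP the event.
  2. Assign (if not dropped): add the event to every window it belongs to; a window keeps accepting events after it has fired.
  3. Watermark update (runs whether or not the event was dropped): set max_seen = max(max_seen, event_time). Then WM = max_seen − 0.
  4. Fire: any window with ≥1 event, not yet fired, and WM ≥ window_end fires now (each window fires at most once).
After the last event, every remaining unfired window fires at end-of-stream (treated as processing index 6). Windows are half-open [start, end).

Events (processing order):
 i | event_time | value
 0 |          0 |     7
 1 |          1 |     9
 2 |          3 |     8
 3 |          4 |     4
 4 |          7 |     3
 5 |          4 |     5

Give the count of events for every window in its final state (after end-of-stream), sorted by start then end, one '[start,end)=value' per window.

[0,3)=2 [3,6)=2 [7,9)=1

i=0 t=0 v=7: → [0,2); WM=0
i=1 t=1 v=9: → [0,3); WM=1
i=2 t=3 v=8: → [3,5); WM=3
i=3 t=4 v=4: → [3,6); WM=4
i=4 t=7 v=3: → [7,9); WM=7
i=5 t=4 v=5: DROP (t<7-0); WM=7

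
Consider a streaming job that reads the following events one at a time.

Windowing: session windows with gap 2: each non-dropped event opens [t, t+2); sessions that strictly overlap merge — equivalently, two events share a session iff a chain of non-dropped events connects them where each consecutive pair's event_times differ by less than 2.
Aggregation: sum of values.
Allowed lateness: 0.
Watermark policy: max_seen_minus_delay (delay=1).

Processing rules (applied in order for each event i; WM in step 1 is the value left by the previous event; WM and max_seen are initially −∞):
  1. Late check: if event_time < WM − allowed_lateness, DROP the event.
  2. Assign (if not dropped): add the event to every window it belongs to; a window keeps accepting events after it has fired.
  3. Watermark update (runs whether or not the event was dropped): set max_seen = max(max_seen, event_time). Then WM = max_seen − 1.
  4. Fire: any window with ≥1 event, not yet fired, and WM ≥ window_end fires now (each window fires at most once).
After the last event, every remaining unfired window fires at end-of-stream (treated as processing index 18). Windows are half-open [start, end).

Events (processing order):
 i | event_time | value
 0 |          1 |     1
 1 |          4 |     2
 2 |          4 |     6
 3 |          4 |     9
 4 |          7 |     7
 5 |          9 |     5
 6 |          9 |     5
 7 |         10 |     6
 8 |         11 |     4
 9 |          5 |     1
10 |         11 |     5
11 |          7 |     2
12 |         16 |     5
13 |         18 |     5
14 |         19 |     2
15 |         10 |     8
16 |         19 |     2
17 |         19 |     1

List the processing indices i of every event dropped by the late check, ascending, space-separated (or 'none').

9 11 15

i=0 t=1 v=1: → [1,3); WM=0
i=1 t=4 v=2: → [4,6); WM=3
i=2 t=4 v=6: → [4,6); WM=3
i=3 t=4 v=9: → [4,6); WM=3
i=4 t=7 v=7: → [7,9); WM=6
i=5 t=9 v=5: → [9,11); WM=8
i=6 t=9 v=5: → [9,11); WM=8
i=7 t=10 v=6: → [9,12); WM=9
i=8 t=11 v=4: → [9,13); WM=10
i=9 t=5 v=1: DROP (t<10-0); WM=10
i=10 t=11 v=5: → [9,13); WM=10
i=11 t=7 v=2: DROP (t<10-0); WM=10
i=12 t=16 v=5: → [16,18); WM=15
i=13 t=18 v=5: → [18,20); WM=17
i=14 t=19 v=2: → [18,21); WM=18
i=15 t=10 v=8: DROP (t<18-0); WM=18
i=16 t=19 v=2: → [18,21); WM=18
i=17 t=19 v=1: → [18,21); WM=18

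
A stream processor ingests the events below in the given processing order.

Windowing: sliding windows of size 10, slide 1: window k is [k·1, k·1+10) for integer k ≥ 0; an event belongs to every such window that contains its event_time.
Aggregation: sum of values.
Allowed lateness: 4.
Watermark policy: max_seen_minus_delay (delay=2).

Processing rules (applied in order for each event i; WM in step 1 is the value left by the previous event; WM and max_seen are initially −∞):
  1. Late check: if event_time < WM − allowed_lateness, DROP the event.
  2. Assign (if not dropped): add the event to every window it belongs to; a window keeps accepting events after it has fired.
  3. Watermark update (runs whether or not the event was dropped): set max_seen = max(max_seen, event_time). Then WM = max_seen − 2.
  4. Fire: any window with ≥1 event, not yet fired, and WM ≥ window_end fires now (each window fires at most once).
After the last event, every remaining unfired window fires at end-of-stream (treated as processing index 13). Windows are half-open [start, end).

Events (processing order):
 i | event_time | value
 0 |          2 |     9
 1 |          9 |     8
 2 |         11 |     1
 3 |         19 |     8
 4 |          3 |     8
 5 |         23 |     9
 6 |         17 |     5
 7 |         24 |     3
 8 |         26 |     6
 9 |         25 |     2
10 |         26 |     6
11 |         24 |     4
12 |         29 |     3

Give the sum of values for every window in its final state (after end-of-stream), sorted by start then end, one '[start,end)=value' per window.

i=0 t=2 v=9: → [2,12),[1,11),[0,10); WM=0
i=1 t=9 v=8: → [9,19),[8,18),[7,17),[6,16),[5,15),[4,14),[3,13),[2,12),[1,11),[0,10); WM=7
i=2 t=11 v=1: → [11,21),[10,20),[9,19),[8,18),[7,17),[6,16),[5,15),[4,14),[3,13),[2,12); WM=9
i=3 t=19 v=8: → [19,29),[18,28),[17,27),[16,26),[15,25),[14,24),[13,23),[12,22),[11,21),[10,20); WM=17; [0,10) fires=17 [1,11) fires=17 [2,12) fires=18 [3,13) fires=9 [4,14) fires=9 [5,15) fires=9 [6,16) fires=9 [7,17) fires=9
i=4 t=3 v=8: DROP (t<17-4); WM=17
i=5 t=23 v=9: → [23,33),[22,32),[21,31),[20,30),[19,29),[18,28),[17,27),[16,26),[15,25),[14,24); WM=21; [8,18) fires=9 [9,19) fires=9 [10,20) fires=9 [11,21) fires=9
i=6 t=17 v=5: → [17,27),[16,26),[15,25),[14,24),[13,23),[12,22),[11,21),[10,20),[9,19),[8,18); WM=21
i=7 t=24 v=3: → [24,34),[23,33),[22,32),[21,31),[20,30),[19,29),[18,28),[17,27),[16,26),[15,25); WM=22; [12,22) fires=13
i=8 t=26 v=6: → [26,36),[25,35),[24,34),[23,33),[22,32),[21,31),[20,30),[19,29),[18,28),[17,27); WM=24; [13,23) fires=13 [14,24) fires=22
i=9 t=25 v=2: → [25,35),[24,34),[23,33),[22,32),[21,31),[20,30),[19,29),[18,28),[17,27),[16,26); WM=24
i=10 t=26 v=6: → [26,36),[25,35),[24,34),[23,33),[22,32),[21,31),[20,30),[19,29),[18,28),[17,27); WM=24
i=11 t=24 v=4: → [24,34),[23,33),[22,32),[21,31),[20,30),[19,29),[18,28),[17,27),[16,26),[15,25); WM=24
i=12 t=29 v=3: → [29,39),[28,38),[27,37),[26,36),[25,35),[24,34),[23,33),[22,32),[21,31),[20,30); WM=27; [15,25) fires=29 [16,26) fires=31 [17,27) fires=43

[0,10)=17 [1,11)=17 [2,12)=18 [3,13)=9 [4,14)=9 [5,15)=9 [6,16)=9 [7,17)=9 [8,18)=14 [9,19)=14 [10,20)=14 [11,21)=14 [12,22)=13 [13,23)=13 [14,24)=22 [15,25)=29 [16,26)=31 [17,27)=43 [18,28)=38 [19,29)=38 [20,30)=33 [21,31)=33 [22,32)=33 [23,33)=33 [24,34)=24 [25,35)=17 [26,36)=15 [27,37)=3 [28,38)=3 [29,39)=3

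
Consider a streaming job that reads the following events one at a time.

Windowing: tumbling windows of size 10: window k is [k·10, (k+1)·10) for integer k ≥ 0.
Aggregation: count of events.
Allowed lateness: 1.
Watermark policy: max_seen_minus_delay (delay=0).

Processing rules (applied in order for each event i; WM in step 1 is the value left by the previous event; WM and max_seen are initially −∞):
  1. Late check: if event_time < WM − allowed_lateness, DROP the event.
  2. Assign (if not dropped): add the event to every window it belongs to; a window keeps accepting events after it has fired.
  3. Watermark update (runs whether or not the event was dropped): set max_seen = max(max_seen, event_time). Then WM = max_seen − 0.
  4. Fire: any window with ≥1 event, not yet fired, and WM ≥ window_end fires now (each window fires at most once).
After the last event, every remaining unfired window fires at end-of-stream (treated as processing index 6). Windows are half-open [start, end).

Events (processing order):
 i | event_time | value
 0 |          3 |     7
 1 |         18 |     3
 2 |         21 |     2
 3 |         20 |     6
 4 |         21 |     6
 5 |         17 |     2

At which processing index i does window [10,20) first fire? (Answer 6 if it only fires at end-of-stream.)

2

i=0 t=3 v=7: → [0,10); WM=3
i=1 t=18 v=3: → [10,20); WM=18; [0,10) fires=1
i=2 t=21 v=2: → [20,30); WM=21; [10,20) fires=1
i=3 t=20 v=6: → [20,30); WM=21
i=4 t=21 v=6: → [20,30); WM=21
i=5 t=17 v=2: DROP (t<21-1); WM=21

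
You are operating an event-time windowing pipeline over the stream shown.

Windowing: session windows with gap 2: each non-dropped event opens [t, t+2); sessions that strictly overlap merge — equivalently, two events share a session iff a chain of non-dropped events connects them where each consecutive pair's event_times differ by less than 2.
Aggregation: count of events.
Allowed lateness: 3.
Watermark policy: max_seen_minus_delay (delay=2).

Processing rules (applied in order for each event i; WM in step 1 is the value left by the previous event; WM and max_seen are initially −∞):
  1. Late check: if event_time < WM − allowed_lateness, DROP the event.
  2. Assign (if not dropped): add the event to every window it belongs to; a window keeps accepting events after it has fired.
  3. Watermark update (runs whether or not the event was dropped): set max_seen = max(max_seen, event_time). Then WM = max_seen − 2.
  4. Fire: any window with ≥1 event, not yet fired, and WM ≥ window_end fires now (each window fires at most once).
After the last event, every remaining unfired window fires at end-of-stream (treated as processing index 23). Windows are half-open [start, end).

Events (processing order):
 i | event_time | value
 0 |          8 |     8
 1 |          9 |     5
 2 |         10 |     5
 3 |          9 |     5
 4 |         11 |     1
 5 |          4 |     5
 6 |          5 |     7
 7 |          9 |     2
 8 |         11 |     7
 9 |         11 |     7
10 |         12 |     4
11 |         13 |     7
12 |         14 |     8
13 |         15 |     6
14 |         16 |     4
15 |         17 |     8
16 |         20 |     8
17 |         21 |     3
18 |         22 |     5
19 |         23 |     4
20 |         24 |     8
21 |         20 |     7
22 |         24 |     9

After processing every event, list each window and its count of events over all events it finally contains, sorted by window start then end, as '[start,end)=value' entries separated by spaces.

[8,19)=14 [20,26)=7

i=0 t=8 v=8: → [8,10); WM=6
i=1 t=9 v=5: → [8,11); WM=7
i=2 t=10 v=5: → [8,12); WM=8
i=3 t=9 v=5: → [8,12); WM=8
i=4 t=11 v=1: → [8,13); WM=9
i=5 t=4 v=5: DROP (t<9-3); WM=9
i=6 t=5 v=7: DROP (t<9-3); WM=9
i=7 t=9 v=2: → [8,13); WM=9
i=8 t=11 v=7: → [8,13); WM=9
i=9 t=11 v=7: → [8,13); WM=9
i=10 t=12 v=4: → [8,14); WM=10
i=11 t=13 v=7: → [8,15); WM=11
i=12 t=14 v=8: → [8,16); WM=12
i=13 t=15 v=6: → [8,17); WM=13
i=14 t=16 v=4: → [8,18); WM=14
i=15 t=17 v=8: → [8,19); WM=15
i=16 t=20 v=8: → [20,22); WM=18
i=17 t=21 v=3: → [20,23); WM=19
i=18 t=22 v=5: → [20,24); WM=20
i=19 t=23 v=4: → [20,25); WM=21
i=20 t=24 v=8: → [20,26); WM=22
i=21 t=20 v=7: → [20,26); WM=22
i=22 t=24 v=9: → [20,26); WM=22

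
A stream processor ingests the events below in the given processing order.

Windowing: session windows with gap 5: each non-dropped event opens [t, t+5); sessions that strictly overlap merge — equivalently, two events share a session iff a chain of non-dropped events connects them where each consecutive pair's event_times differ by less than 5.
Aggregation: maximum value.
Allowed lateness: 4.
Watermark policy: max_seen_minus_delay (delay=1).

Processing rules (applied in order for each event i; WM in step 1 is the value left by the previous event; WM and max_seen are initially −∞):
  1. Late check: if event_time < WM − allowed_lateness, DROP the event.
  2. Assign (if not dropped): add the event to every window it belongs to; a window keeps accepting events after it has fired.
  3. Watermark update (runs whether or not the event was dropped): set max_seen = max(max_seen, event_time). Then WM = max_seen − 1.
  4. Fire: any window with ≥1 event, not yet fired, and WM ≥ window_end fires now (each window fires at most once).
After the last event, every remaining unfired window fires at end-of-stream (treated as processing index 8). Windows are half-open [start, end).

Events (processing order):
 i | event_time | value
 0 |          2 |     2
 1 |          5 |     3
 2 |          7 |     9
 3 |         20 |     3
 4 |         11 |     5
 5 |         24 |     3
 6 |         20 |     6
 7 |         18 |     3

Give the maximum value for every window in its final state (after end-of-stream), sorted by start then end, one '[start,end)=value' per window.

i=0 t=2 v=2: → [2,7); WM=1
i=1 t=5 v=3: → [2,10); WM=4
i=2 t=7 v=9: → [2,12); WM=6
i=3 t=20 v=3: → [20,25); WM=19
i=4 t=11 v=5: DROP (t<19-4); WM=19
i=5 t=24 v=3: → [20,29); WM=23
i=6 t=20 v=6: → [20,29); WM=23
i=7 t=18 v=3: DROP (t<23-4); WM=23

[2,12)=9 [20,29)=6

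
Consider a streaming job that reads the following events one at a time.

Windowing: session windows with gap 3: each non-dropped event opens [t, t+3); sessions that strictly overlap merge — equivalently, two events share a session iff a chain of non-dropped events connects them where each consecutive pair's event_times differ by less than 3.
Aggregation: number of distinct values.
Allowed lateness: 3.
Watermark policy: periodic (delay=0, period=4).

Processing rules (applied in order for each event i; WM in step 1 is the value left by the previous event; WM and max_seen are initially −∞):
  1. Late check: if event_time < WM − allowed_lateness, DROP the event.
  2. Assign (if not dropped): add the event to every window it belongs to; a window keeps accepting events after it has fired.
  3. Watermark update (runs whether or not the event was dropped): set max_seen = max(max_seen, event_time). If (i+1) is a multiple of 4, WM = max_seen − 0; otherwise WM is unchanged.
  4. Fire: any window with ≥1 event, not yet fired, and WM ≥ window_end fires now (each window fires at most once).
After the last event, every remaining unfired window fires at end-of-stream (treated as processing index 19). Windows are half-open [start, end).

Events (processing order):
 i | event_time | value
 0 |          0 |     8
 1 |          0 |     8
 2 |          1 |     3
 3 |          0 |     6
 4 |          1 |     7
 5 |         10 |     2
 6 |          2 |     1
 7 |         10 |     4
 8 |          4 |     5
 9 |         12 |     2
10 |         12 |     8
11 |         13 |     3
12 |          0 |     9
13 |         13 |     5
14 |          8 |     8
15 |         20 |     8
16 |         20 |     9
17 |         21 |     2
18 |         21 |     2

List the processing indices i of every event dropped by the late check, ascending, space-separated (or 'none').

i=0 t=0 v=8: → [0,3); WM=−∞
i=1 t=0 v=8: → [0,3); WM=−∞
i=2 t=1 v=3: → [0,4); WM=−∞
i=3 t=0 v=6: → [0,4); WM=1
i=4 t=1 v=7: → [0,4); WM=1
i=5 t=10 v=2: → [10,13); WM=1
i=6 t=2 v=1: → [0,5); WM=1
i=7 t=10 v=4: → [10,13); WM=10
i=8 t=4 v=5: DROP (t<10-3); WM=10
i=9 t=12 v=2: → [10,15); WM=10
i=10 t=12 v=8: → [10,15); WM=10
i=11 t=13 v=3: → [10,16); WM=13
i=12 t=0 v=9: DROP (t<13-3); WM=13
i=13 t=13 v=5: → [10,16); WM=13
i=14 t=8 v=8: DROP (t<13-3); WM=13
i=15 t=20 v=8: → [20,23); WM=20
i=16 t=20 v=9: → [20,23); WM=20
i=17 t=21 v=2: → [20,24); WM=20
i=18 t=21 v=2: → [20,24); WM=20

8 12 14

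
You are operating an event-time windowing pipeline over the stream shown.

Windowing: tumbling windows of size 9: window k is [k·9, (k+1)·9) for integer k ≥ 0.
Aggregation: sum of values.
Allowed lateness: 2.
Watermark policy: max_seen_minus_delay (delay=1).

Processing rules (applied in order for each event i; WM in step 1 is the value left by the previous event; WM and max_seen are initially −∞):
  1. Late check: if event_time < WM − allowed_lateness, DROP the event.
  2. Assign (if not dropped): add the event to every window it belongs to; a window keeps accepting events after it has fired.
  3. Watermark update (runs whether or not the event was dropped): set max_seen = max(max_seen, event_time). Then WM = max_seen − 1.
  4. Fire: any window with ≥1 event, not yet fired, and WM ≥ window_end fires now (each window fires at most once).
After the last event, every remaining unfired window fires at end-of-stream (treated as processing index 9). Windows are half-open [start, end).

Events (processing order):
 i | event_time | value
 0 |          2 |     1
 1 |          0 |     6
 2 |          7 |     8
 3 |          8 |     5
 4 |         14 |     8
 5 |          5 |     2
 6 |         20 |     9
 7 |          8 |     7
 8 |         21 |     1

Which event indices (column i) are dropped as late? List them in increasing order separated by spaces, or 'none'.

i=0 t=2 v=1: → [0,9); WM=1
i=1 t=0 v=6: → [0,9); WM=1
i=2 t=7 v=8: → [0,9); WM=6
i=3 t=8 v=5: → [0,9); WM=7
i=4 t=14 v=8: → [9,18); WM=13; [0,9) fires=20
i=5 t=5 v=2: DROP (t<13-2); WM=13
i=6 t=20 v=9: → [18,27); WM=19; [9,18) fires=8
i=7 t=8 v=7: DROP (t<19-2); WM=19
i=8 t=21 v=1: → [18,27); WM=20

5 7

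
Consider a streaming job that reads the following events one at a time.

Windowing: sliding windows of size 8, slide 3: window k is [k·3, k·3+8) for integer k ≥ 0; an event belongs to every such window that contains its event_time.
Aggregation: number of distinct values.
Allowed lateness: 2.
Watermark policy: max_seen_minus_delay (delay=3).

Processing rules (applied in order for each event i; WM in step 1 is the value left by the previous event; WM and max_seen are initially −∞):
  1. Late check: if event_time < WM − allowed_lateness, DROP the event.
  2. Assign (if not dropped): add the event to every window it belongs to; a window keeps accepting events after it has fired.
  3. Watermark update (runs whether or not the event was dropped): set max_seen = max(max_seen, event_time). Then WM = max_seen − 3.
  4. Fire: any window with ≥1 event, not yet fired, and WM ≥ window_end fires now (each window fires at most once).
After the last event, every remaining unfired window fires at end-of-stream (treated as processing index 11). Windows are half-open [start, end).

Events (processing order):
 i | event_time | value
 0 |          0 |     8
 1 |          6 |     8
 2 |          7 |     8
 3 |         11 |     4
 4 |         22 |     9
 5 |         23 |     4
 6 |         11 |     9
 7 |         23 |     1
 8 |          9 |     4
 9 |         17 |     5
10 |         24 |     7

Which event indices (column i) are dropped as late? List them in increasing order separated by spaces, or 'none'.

i=0 t=0 v=8: → [0,8); WM=-3
i=1 t=6 v=8: → [6,14),[3,11),[0,8); WM=3
i=2 t=7 v=8: → [6,14),[3,11),[0,8); WM=4
i=3 t=11 v=4: → [9,17),[6,14); WM=8; [0,8) fires=1
i=4 t=22 v=9: → [21,29),[18,26),[15,23); WM=19; [3,11) fires=1 [6,14) fires=2 [9,17) fires=1
i=5 t=23 v=4: → [21,29),[18,26); WM=20
i=6 t=11 v=9: DROP (t<20-2); WM=20
i=7 t=23 v=1: → [21,29),[18,26); WM=20
i=8 t=9 v=4: DROP (t<20-2); WM=20
i=9 t=17 v=5: DROP (t<20-2); WM=20
i=10 t=24 v=7: → [24,32),[21,29),[18,26); WM=21

6 8 9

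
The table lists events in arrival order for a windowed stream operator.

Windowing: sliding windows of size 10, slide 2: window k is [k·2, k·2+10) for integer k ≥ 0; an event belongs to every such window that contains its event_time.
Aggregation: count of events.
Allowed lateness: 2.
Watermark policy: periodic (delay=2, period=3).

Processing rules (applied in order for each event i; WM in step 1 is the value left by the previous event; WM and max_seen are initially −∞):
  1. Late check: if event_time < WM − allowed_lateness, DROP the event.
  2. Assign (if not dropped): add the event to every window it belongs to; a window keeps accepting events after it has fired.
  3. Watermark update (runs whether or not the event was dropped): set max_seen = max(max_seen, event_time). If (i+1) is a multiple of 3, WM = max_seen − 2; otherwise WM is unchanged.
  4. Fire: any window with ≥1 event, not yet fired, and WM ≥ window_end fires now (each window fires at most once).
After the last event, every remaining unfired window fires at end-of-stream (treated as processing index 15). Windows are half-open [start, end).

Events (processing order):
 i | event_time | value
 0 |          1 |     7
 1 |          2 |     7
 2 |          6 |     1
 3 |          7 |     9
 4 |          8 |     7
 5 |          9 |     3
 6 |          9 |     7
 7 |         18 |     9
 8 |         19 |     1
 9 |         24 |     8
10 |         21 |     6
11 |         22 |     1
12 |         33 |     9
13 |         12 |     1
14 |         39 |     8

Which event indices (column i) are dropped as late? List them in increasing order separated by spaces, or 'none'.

i=0 t=1 v=7: → [0,10); WM=−∞
i=1 t=2 v=7: → [2,12),[0,10); WM=−∞
i=2 t=6 v=1: → [6,16),[4,14),[2,12),[0,10); WM=4
i=3 t=7 v=9: → [6,16),[4,14),[2,12),[0,10); WM=4
i=4 t=8 v=7: → [8,18),[6,16),[4,14),[2,12),[0,10); WM=4
i=5 t=9 v=3: → [8,18),[6,16),[4,14),[2,12),[0,10); WM=7
i=6 t=9 v=7: → [8,18),[6,16),[4,14),[2,12),[0,10); WM=7
i=7 t=18 v=9: → [18,28),[16,26),[14,24),[12,22),[10,20); WM=7
i=8 t=19 v=1: → [18,28),[16,26),[14,24),[12,22),[10,20); WM=17; [0,10) fires=7 [2,12) fires=6 [4,14) fires=5 [6,16) fires=5
i=9 t=24 v=8: → [24,34),[22,32),[20,30),[18,28),[16,26); WM=17
i=10 t=21 v=6: → [20,30),[18,28),[16,26),[14,24),[12,22); WM=17
i=11 t=22 v=1: → [22,32),[20,30),[18,28),[16,26),[14,24); WM=22; [8,18) fires=3 [10,20) fires=2 [12,22) fires=3
i=12 t=33 v=9: → [32,42),[30,40),[28,38),[26,36),[24,34); WM=22
i=13 t=12 v=1: DROP (t<22-2); WM=22
i=14 t=39 v=8: → [38,48),[36,46),[34,44),[32,42),[30,40); WM=37; [14,24) fires=4 [16,26) fires=5 [18,28) fires=5 [20,30) fires=3 [22,32) fires=2 [24,34) fires=2 [26,36) fires=1

13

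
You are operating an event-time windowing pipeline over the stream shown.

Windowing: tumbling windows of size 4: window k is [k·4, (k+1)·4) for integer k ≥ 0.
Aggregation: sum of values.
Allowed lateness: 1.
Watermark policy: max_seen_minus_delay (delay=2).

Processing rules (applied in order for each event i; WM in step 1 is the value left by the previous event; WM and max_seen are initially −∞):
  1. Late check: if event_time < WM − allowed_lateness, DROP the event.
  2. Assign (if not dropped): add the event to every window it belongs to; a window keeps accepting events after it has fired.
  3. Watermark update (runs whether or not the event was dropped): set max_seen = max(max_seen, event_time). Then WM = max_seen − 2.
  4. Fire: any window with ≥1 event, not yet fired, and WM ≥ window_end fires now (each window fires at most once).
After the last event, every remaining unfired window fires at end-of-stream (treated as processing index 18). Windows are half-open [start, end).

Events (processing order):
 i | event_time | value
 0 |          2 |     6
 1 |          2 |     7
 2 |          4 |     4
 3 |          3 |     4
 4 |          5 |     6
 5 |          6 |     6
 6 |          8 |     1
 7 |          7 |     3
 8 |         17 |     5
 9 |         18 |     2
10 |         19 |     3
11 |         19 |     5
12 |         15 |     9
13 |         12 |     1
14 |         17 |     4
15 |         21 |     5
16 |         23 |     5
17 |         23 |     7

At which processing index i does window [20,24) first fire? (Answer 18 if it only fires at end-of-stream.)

18

i=0 t=2 v=6: → [0,4); WM=0
i=1 t=2 v=7: → [0,4); WM=0
i=2 t=4 v=4: → [4,8); WM=2
i=3 t=3 v=4: → [0,4); WM=2
i=4 t=5 v=6: → [4,8); WM=3
i=5 t=6 v=6: → [4,8); WM=4; [0,4) fires=17
i=6 t=8 v=1: → [8,12); WM=6
i=7 t=7 v=3: → [4,8); WM=6
i=8 t=17 v=5: → [16,20); WM=15; [4,8) fires=19 [8,12) fires=1
i=9 t=18 v=2: → [16,20); WM=16
i=10 t=19 v=3: → [16,20); WM=17
i=11 t=19 v=5: → [16,20); WM=17
i=12 t=15 v=9: DROP (t<17-1); WM=17
i=13 t=12 v=1: DROP (t<17-1); WM=17
i=14 t=17 v=4: → [16,20); WM=17
i=15 t=21 v=5: → [20,24); WM=19
i=16 t=23 v=5: → [20,24); WM=21; [16,20) fires=19
i=17 t=23 v=7: → [20,24); WM=21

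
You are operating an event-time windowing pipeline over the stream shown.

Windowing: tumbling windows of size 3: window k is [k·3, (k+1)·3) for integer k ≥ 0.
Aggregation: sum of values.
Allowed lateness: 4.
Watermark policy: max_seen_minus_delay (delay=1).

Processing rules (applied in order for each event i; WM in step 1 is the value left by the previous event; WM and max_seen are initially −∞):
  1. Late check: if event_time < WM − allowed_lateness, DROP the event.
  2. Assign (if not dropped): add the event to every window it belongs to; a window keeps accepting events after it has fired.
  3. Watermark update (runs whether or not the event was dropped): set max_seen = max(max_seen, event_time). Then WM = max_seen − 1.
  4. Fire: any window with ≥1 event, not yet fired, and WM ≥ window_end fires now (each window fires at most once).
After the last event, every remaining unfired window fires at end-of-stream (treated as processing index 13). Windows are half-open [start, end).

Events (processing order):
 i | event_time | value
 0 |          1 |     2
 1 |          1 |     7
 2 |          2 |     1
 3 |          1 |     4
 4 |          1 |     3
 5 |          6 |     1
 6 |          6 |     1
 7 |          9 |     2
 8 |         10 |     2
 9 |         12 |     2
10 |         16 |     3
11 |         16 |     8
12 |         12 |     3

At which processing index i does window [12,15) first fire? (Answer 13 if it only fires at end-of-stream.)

i=0 t=1 v=2: → [0,3); WM=0
i=1 t=1 v=7: → [0,3); WM=0
i=2 t=2 v=1: → [0,3); WM=1
i=3 t=1 v=4: → [0,3); WM=1
i=4 t=1 v=3: → [0,3); WM=1
i=5 t=6 v=1: → [6,9); WM=5; [0,3) fires=17
i=6 t=6 v=1: → [6,9); WM=5
i=7 t=9 v=2: → [9,12); WM=8
i=8 t=10 v=2: → [9,12); WM=9; [6,9) fires=2
i=9 t=12 v=2: → [12,15); WM=11
i=10 t=16 v=3: → [15,18); WM=15; [9,12) fires=4 [12,15) fires=2
i=11 t=16 v=8: → [15,18); WM=15
i=12 t=12 v=3: → [12,15); WM=15

10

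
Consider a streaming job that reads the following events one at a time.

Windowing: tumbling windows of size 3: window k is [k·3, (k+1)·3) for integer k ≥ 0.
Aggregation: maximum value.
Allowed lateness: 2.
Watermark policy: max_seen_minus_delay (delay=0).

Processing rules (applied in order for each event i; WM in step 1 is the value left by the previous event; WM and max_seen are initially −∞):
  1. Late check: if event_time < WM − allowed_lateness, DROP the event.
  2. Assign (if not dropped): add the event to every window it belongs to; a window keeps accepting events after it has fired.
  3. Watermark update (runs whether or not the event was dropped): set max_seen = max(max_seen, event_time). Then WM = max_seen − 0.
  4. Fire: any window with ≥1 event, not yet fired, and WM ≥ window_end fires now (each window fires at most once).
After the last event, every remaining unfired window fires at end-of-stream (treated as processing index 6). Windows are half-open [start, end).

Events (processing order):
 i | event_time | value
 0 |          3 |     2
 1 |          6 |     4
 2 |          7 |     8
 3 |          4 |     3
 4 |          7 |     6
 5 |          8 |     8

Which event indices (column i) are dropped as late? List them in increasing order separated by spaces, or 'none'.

i=0 t=3 v=2: → [3,6); WM=3
i=1 t=6 v=4: → [6,9); WM=6; [3,6) fires=2
i=2 t=7 v=8: → [6,9); WM=7
i=3 t=4 v=3: DROP (t<7-2); WM=7
i=4 t=7 v=6: → [6,9); WM=7
i=5 t=8 v=8: → [6,9); WM=8

3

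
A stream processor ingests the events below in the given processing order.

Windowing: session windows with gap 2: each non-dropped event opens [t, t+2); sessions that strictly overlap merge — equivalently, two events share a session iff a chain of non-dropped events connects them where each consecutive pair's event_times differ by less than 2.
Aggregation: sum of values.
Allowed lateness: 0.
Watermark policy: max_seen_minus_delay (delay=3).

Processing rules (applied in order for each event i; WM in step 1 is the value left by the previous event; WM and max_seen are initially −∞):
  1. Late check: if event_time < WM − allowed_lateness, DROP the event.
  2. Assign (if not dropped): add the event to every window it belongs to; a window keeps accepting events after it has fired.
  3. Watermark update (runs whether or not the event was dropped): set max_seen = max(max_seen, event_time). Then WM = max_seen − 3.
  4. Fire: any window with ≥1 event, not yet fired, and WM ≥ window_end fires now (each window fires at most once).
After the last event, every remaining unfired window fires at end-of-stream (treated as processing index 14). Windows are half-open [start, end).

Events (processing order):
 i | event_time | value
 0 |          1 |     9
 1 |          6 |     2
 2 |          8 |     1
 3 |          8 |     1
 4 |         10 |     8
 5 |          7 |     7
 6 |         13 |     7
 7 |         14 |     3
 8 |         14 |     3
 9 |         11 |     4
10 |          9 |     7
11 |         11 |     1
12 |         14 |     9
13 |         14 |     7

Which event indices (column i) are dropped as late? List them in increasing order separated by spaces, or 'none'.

i=0 t=1 v=9: → [1,3); WM=-2
i=1 t=6 v=2: → [6,8); WM=3
i=2 t=8 v=1: → [8,10); WM=5
i=3 t=8 v=1: → [8,10); WM=5
i=4 t=10 v=8: → [10,12); WM=7
i=5 t=7 v=7: → [6,10); WM=7
i=6 t=13 v=7: → [13,15); WM=10
i=7 t=14 v=3: → [13,16); WM=11
i=8 t=14 v=3: → [13,16); WM=11
i=9 t=11 v=4: → [10,13); WM=11
i=10 t=9 v=7: DROP (t<11-0); WM=11
i=11 t=11 v=1: → [10,13); WM=11
i=12 t=14 v=9: → [13,16); WM=11
i=13 t=14 v=7: → [13,16); WM=11

10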